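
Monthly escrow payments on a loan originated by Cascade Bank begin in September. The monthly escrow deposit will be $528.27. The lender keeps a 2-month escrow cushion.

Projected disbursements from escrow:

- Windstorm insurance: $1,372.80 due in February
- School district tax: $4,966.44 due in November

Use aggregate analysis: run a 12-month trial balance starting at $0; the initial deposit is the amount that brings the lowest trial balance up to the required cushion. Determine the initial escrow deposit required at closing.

$4,438.17

Cushion = 2 × $528.27 = $1,056.54
Trial balance (start $0, +$528.27 each month, − disbursements):
  Sep: +$528.27 → $528.27
  Oct: +$528.27 → $1,056.54
  Nov: +$528.27 − $4,966.44 → -$3,381.63
  Dec: +$528.27 → -$2,853.36
  Jan: +$528.27 → -$2,325.09
  Feb: +$528.27 − $1,372.80 → -$3,169.62
  Mar: +$528.27 → -$2,641.35
  Apr: +$528.27 → -$2,113.08
  May: +$528.27 → -$1,584.81
  Jun: +$528.27 → -$1,056.54
  Jul: +$528.27 → -$528.27
  Aug: +$528.27 → $0.00
Lowest trial balance = -$3,381.63 (Nov)
Initial deposit = cushion − low point = $1,056.54 − (-$3,381.63) = $4,438.17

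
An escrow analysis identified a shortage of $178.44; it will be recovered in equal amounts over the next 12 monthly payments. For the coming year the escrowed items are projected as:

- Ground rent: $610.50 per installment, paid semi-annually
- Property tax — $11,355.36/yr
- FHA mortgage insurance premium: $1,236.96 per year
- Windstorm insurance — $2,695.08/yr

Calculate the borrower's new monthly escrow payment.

Ground rent: $610.50 × 2 = $1,221.00/yr
Property tax: $11,355.36/yr
FHA mortgage insurance premium: $1,236.96/yr
Windstorm insurance: $2,695.08/yr
Total per year = $16,508.40
Base monthly escrow = $16,508.40 / 12 = $1,375.70
Shortage spread = $178.44 / 12 = $14.87/mo
Adjusted monthly = $1,375.70 + $14.87 = $1,390.57

$1,390.57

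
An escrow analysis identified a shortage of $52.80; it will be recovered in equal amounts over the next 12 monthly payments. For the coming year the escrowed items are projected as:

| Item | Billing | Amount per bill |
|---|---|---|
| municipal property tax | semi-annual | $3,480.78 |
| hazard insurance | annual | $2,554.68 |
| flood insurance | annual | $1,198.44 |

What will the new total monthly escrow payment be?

$897.29

Municipal property tax: $3,480.78 × 2 = $6,961.56 annually
Hazard insurance: $2,554.68 annually
Flood insurance: $1,198.44 annually
Total annual escrow = $10,714.68
Monthly = $10,714.68 / 12 = $892.89
Shortage spread = $52.80 ÷ 12 = $4.40/mo
Adjusted monthly = $892.89 + $4.40 = $897.29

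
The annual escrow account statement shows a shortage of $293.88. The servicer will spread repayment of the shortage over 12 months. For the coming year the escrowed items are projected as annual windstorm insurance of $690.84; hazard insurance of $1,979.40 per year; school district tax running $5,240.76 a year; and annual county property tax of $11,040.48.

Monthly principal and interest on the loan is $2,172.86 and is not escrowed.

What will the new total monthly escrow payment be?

Windstorm insurance = $690.84/yr
Hazard insurance = $1,979.40/yr
School district tax = $5,240.76/yr
County property tax = $11,040.48/yr
Combined annual = $18,951.48
Per month = $18,951.48 ÷ 12 = $1,579.29
Shortage spread = $293.88 / 12 = $24.49/mo
New monthly escrow = $1,579.29 + $24.49 = $1,603.78

$1,603.78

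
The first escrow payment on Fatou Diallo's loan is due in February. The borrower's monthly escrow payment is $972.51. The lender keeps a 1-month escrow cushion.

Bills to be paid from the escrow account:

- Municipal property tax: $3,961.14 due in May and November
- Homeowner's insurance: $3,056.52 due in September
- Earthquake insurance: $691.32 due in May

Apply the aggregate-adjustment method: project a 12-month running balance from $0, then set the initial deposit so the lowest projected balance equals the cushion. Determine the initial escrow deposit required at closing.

$2,917.53

Cushion = 1 × $972.51 = $972.51
Trial balance (start $0, +$972.51 each month, − disbursements):
  Feb: +$972.51 → $972.51
  Mar: +$972.51 → $1,945.02
  Apr: +$972.51 → $2,917.53
  May: +$972.51 − $4,652.46 → -$762.42
  Jun: +$972.51 → $210.09
  Jul: +$972.51 → $1,182.60
  Aug: +$972.51 → $2,155.11
  Sep: +$972.51 − $3,056.52 → $71.10
  Oct: +$972.51 → $1,043.61
  Nov: +$972.51 − $3,961.14 → -$1,945.02
  Dec: +$972.51 → -$972.51
  Jan: +$972.51 → $0.00
Lowest trial balance = -$1,945.02 (Nov)
Initial deposit = cushion − low point = $972.51 − (-$1,945.02) = $2,917.53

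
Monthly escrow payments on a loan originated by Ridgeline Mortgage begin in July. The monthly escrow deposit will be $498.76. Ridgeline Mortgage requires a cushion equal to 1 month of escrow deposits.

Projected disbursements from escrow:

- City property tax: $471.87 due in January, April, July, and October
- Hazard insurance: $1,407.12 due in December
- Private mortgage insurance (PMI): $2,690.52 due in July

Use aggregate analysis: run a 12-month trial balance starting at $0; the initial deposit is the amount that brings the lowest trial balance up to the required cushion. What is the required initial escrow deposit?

Cushion = 1 × $498.76 = $498.76
Trial balance (start $0, +$498.76 each month, − disbursements):
  Jul: +$498.76 − $3,162.39 → -$2,663.63
  Aug: +$498.76 → -$2,164.87
  Sep: +$498.76 → -$1,666.11
  Oct: +$498.76 − $471.87 → -$1,639.22
  Nov: +$498.76 → -$1,140.46
  Dec: +$498.76 − $1,407.12 → -$2,048.82
  Jan: +$498.76 − $471.87 → -$2,021.93
  Feb: +$498.76 → -$1,523.17
  Mar: +$498.76 → -$1,024.41
  Apr: +$498.76 − $471.87 → -$997.52
  May: +$498.76 → -$498.76
  Jun: +$498.76 → $0.00
Lowest trial balance = -$2,663.63 (Jul)
Initial deposit = cushion − low point = $498.76 − (-$2,663.63) = $3,162.39

$3,162.39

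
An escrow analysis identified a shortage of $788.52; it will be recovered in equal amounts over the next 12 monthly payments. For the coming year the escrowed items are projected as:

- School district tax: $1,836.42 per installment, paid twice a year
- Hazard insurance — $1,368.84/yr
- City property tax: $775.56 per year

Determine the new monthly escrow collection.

School district tax: $1,836.42 × 2 = $3,672.84/yr
Hazard insurance: $1,368.84/yr
City property tax: $775.56/yr
Yearly total = $3,672.84 + $1,368.84 + $775.56 = $5,817.24
Monthly = $5,817.24 ÷ 12 = $484.77
Shortage per month = $788.52 / 12 = $65.71
Adjusted monthly = $484.77 + $65.71 = $550.48

$550.48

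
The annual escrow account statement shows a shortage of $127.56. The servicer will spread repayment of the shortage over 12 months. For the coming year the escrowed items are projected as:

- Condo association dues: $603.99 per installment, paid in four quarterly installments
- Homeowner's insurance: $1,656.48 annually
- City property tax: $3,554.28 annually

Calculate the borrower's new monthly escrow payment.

$646.19

Condo association dues = $603.99 × 4 = $2,415.96/yr
Homeowner's insurance = $1,656.48/yr
City property tax = $3,554.28/yr
Yearly total = $2,415.96 + $1,656.48 + $3,554.28 = $7,626.72
Monthly escrow = $7,626.72 ÷ 12 = $635.56
Monthly shortage recovery: $127.56 ÷ 12 = $10.63
New monthly escrow = $635.56 + $10.63 = $646.19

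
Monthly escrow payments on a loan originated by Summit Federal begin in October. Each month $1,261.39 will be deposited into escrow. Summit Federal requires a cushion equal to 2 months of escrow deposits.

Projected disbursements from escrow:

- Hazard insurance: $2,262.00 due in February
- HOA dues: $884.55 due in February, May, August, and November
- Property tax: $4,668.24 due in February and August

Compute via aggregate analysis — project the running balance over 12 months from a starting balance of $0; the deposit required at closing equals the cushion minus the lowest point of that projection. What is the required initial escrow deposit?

$4,915.17

Cushion = 2 × $1,261.39 = $2,522.78
Trial balance (start $0, +$1,261.39 each month, − disbursements):
  Oct: +$1,261.39 → $1,261.39
  Nov: +$1,261.39 − $884.55 → $1,638.23
  Dec: +$1,261.39 → $2,899.62
  Jan: +$1,261.39 → $4,161.01
  Feb: +$1,261.39 − $7,814.79 → -$2,392.39
  Mar: +$1,261.39 → -$1,131.00
  Apr: +$1,261.39 → $130.39
  May: +$1,261.39 − $884.55 → $507.23
  Jun: +$1,261.39 → $1,768.62
  Jul: +$1,261.39 → $3,030.01
  Aug: +$1,261.39 − $5,552.79 → -$1,261.39
  Sep: +$1,261.39 → $0.00
Lowest trial balance = -$2,392.39 (Feb)
Initial deposit = cushion − low point = $2,522.78 − (-$2,392.39) = $4,915.17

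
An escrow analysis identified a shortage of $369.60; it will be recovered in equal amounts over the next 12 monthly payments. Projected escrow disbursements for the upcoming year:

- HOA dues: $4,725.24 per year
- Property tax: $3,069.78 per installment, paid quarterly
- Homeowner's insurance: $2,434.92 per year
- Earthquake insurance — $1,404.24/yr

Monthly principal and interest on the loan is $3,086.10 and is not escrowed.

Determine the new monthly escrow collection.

HOA dues: $4,725.24 per year
Property tax: $3,069.78 × 4 = $12,279.12 per year
Homeowner's insurance: $2,434.92 per year
Earthquake insurance: $1,404.24 per year
Total annual escrow = $20,843.52
Base monthly escrow = $20,843.52 ÷ 12 = $1,736.96
Shortage spread = $369.60 ÷ 12 = $30.80/mo
Adjusted monthly = $1,736.96 + $30.80 = $1,767.76

$1,767.76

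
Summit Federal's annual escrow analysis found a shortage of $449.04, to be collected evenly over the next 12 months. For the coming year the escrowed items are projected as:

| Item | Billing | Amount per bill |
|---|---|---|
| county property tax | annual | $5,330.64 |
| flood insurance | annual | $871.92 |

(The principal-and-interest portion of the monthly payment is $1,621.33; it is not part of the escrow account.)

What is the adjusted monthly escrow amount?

$554.30

County property tax = $5,330.64/yr
Flood insurance = $871.92/yr
Total annual escrow = $6,202.56
Monthly = $6,202.56 / 12 = $516.88
Monthly shortage recovery: $449.04 / 12 = $37.42
New monthly escrow = $516.88 + $37.42 = $554.30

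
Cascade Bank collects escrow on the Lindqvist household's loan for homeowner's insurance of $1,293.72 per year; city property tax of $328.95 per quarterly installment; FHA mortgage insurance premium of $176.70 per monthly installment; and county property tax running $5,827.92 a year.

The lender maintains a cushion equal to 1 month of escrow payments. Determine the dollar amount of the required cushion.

Homeowner's insurance: $1,293.72 annually
City property tax: $328.95 × 4 = $1,315.80 annually
FHA mortgage insurance premium: $176.70 × 12 = $2,120.40 annually
County property tax: $5,827.92 annually
Combined annual = $10,557.84
Per month = $10,557.84 / 12 = $879.82
Cushion = 1 × $879.82 = $879.82

$879.82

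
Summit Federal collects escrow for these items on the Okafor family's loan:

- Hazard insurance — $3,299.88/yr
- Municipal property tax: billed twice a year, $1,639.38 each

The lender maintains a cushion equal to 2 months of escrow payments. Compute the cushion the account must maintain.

Hazard insurance — $3,299.88
Municipal property tax — $1,639.38 × 2 = $3,278.76
Combined annual = $6,578.64
Per month = $6,578.64 ÷ 12 = $548.22
Required cushion = 2 × $548.22 = $1,096.44

$1,096.44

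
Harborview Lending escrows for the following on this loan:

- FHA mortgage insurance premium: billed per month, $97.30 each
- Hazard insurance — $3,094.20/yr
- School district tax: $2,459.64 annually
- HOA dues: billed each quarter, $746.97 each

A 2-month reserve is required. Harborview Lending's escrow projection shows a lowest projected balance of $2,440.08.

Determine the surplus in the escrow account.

$821.86

FHA mortgage insurance premium: $97.30 × 12 = $1,167.60 annually
Hazard insurance: $3,094.20 annually
School district tax: $2,459.64 annually
HOA dues: $746.97 × 4 = $2,987.88 annually
Annual escrow total = $9,709.32
Per month = $9,709.32 / 12 = $809.11
Required cushion = 2 × $809.11 = $1,618.22
Surplus = $2,440.08 − $1,618.22 = $821.86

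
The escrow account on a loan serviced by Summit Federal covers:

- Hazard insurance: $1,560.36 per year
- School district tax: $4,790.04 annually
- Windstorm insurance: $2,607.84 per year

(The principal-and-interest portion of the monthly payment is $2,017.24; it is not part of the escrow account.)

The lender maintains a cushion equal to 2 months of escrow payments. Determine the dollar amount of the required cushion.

$1,493.04

Hazard insurance = $1,560.36 annually
School district tax = $4,790.04 annually
Windstorm insurance = $2,607.84 annually
Annual escrow total = $1,560.36 + $4,790.04 + $2,607.84 = $8,958.24
Monthly = $8,958.24 ÷ 12 = $746.52
Cushion = 2 × $746.52 = $1,493.04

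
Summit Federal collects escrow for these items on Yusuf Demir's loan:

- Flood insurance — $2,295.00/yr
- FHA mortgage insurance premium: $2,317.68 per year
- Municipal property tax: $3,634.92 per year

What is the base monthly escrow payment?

Flood insurance = $2,295.00
FHA mortgage insurance premium = $2,317.68
Municipal property tax = $3,634.92
Combined annual = $8,247.60
Per month = $8,247.60 / 12 = $687.30

$687.30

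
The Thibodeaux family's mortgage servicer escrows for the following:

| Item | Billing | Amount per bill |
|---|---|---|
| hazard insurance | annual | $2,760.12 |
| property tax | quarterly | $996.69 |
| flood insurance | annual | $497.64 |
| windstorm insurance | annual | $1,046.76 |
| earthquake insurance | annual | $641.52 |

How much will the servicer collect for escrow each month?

$744.40

Hazard insurance: $2,760.12 annually
Property tax: $996.69 × 4 = $3,986.76 annually
Flood insurance: $497.64 annually
Windstorm insurance: $1,046.76 annually
Earthquake insurance: $641.52 annually
Total annual escrow = $2,760.12 + $3,986.76 + $497.64 + $1,046.76 + $641.52 = $8,932.80
Monthly escrow = $8,932.80 / 12 = $744.40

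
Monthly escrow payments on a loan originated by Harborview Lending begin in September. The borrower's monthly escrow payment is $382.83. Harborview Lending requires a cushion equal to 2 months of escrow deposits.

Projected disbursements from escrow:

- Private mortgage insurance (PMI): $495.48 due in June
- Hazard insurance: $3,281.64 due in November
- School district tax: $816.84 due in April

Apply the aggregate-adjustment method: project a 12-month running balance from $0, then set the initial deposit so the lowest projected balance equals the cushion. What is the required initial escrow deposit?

Cushion = 2 × $382.83 = $765.66
Trial balance (start $0, +$382.83 each month, − disbursements):
  Sep: +$382.83 → $382.83
  Oct: +$382.83 → $765.66
  Nov: +$382.83 − $3,281.64 → -$2,133.15
  Dec: +$382.83 → -$1,750.32
  Jan: +$382.83 → -$1,367.49
  Feb: +$382.83 → -$984.66
  Mar: +$382.83 → -$601.83
  Apr: +$382.83 − $816.84 → -$1,035.84
  May: +$382.83 → -$653.01
  Jun: +$382.83 − $495.48 → -$765.66
  Jul: +$382.83 → -$382.83
  Aug: +$382.83 → $0.00
Lowest trial balance = -$2,133.15 (Nov)
Initial deposit = cushion − low point = $765.66 − (-$2,133.15) = $2,898.81

$2,898.81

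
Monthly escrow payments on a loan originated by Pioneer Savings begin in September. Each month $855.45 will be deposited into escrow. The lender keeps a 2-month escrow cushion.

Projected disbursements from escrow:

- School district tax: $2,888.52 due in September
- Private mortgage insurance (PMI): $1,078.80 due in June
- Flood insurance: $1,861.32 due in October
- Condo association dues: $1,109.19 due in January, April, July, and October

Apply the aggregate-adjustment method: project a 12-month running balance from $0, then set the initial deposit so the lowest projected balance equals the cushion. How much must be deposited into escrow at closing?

$5,859.03

Cushion = 2 × $855.45 = $1,710.90
Trial balance (start $0, +$855.45 each month, − disbursements):
  Sep: +$855.45 − $2,888.52 → -$2,033.07
  Oct: +$855.45 − $2,970.51 → -$4,148.13
  Nov: +$855.45 → -$3,292.68
  Dec: +$855.45 → -$2,437.23
  Jan: +$855.45 − $1,109.19 → -$2,690.97
  Feb: +$855.45 → -$1,835.52
  Mar: +$855.45 → -$980.07
  Apr: +$855.45 − $1,109.19 → -$1,233.81
  May: +$855.45 → -$378.36
  Jun: +$855.45 − $1,078.80 → -$601.71
  Jul: +$855.45 − $1,109.19 → -$855.45
  Aug: +$855.45 → $0.00
Lowest trial balance = -$4,148.13 (Oct)
Initial deposit = cushion − low point = $1,710.90 − (-$4,148.13) = $5,859.03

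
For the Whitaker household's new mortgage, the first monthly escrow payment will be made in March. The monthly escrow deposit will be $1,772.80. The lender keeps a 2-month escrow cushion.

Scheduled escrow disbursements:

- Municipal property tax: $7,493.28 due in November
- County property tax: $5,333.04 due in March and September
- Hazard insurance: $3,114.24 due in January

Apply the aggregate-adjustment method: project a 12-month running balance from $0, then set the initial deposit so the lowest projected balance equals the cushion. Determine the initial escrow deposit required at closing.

Cushion = 2 × $1,772.80 = $3,545.60
Trial balance (start $0, +$1,772.80 each month, − disbursements):
  Mar: +$1,772.80 − $5,333.04 → -$3,560.24
  Apr: +$1,772.80 → -$1,787.44
  May: +$1,772.80 → -$14.64
  Jun: +$1,772.80 → $1,758.16
  Jul: +$1,772.80 → $3,530.96
  Aug: +$1,772.80 → $5,303.76
  Sep: +$1,772.80 − $5,333.04 → $1,743.52
  Oct: +$1,772.80 → $3,516.32
  Nov: +$1,772.80 − $7,493.28 → -$2,204.16
  Dec: +$1,772.80 → -$431.36
  Jan: +$1,772.80 − $3,114.24 → -$1,772.80
  Feb: +$1,772.80 → $0.00
Lowest trial balance = -$3,560.24 (Mar)
Initial deposit = cushion − low point = $3,545.60 − (-$3,560.24) = $7,105.84

$7,105.84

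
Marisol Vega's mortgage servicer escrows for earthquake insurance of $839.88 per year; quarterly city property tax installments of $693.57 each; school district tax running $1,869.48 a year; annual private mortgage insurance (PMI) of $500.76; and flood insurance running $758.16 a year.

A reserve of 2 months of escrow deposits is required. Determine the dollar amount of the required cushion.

$1,123.76

Earthquake insurance = $839.88
City property tax = $693.57 × 4 = $2,774.28
School district tax = $1,869.48
Private mortgage insurance (PMI) = $500.76
Flood insurance = $758.16
Total annual escrow = $839.88 + $2,774.28 + $1,869.48 + $500.76 + $758.16 = $6,742.56
Base monthly escrow = $6,742.56 / 12 = $561.88
Required cushion = 2 × $561.88 = $1,123.76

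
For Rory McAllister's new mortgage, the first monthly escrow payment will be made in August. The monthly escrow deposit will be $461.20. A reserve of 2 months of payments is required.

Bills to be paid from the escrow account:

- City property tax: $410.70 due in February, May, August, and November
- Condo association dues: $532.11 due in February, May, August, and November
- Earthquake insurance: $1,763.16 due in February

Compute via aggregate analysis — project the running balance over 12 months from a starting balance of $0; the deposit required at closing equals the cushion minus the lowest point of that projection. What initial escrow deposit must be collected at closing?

Cushion = 2 × $461.20 = $922.40
Trial balance (start $0, +$461.20 each month, − disbursements):
  Aug: +$461.20 − $942.81 → -$481.61
  Sep: +$461.20 → -$20.41
  Oct: +$461.20 → $440.79
  Nov: +$461.20 − $942.81 → -$40.82
  Dec: +$461.20 → $420.38
  Jan: +$461.20 → $881.58
  Feb: +$461.20 − $2,705.97 → -$1,363.19
  Mar: +$461.20 → -$901.99
  Apr: +$461.20 → -$440.79
  May: +$461.20 − $942.81 → -$922.40
  Jun: +$461.20 → -$461.20
  Jul: +$461.20 → $0.00
Lowest trial balance = -$1,363.19 (Feb)
Initial deposit = cushion − low point = $922.40 − (-$1,363.19) = $2,285.59

$2,285.59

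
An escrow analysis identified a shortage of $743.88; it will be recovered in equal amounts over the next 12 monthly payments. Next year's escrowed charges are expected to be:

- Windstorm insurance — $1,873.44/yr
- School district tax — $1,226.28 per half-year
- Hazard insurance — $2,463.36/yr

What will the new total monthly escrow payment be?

$627.77

Windstorm insurance — $1,873.44 annually
School district tax — $1,226.28 × 2 = $2,452.56 annually
Hazard insurance — $2,463.36 annually
Yearly total = $1,873.44 + $2,452.56 + $2,463.36 = $6,789.36
Monthly escrow = $6,789.36 ÷ 12 = $565.78
Monthly shortage recovery: $743.88 ÷ 12 = $61.99
Adjusted monthly = $565.78 + $61.99 = $627.77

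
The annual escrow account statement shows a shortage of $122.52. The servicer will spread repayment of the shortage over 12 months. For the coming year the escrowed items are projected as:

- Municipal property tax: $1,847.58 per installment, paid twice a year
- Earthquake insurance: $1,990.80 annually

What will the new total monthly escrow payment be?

$484.04

Municipal property tax — $1,847.58 × 2 = $3,695.16 annually
Earthquake insurance — $1,990.80 annually
Total per year = $3,695.16 + $1,990.80 = $5,685.96
Monthly escrow = $5,685.96 ÷ 12 = $473.83
Shortage per month = $122.52 ÷ 12 = $10.21
Adjusted monthly = $473.83 + $10.21 = $484.04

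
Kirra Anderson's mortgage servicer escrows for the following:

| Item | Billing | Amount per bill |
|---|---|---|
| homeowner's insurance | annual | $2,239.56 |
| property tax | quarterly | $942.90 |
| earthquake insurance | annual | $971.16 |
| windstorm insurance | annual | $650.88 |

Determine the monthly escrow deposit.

$636.10

Homeowner's insurance: $2,239.56 annually
Property tax: $942.90 × 4 = $3,771.60 annually
Earthquake insurance: $971.16 annually
Windstorm insurance: $650.88 annually
Annual escrow total = $2,239.56 + $3,771.60 + $971.16 + $650.88 = $7,633.20
Monthly = $7,633.20 / 12 = $636.10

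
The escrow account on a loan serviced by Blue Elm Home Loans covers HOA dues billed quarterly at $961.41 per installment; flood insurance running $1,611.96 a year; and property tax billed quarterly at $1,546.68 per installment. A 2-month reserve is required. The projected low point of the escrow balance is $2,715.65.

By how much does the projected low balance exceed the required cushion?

HOA dues: $961.41 × 4 = $3,845.64 annually
Flood insurance: $1,611.96 annually
Property tax: $1,546.68 × 4 = $6,186.72 annually
Total per year = $11,644.32
Base monthly escrow = $11,644.32 / 12 = $970.36
Cushion = 2 × $970.36 = $1,940.72
Excess over cushion: $2,715.65 − $1,940.72 = $774.93

$774.93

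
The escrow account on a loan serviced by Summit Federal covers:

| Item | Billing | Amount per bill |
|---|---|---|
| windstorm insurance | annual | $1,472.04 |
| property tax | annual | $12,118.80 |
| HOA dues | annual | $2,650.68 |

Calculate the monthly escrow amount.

$1,353.46

Windstorm insurance = $1,472.04 per year
Property tax = $12,118.80 per year
HOA dues = $2,650.68 per year
Combined annual = $1,472.04 + $12,118.80 + $2,650.68 = $16,241.52
Monthly = $16,241.52 / 12 = $1,353.46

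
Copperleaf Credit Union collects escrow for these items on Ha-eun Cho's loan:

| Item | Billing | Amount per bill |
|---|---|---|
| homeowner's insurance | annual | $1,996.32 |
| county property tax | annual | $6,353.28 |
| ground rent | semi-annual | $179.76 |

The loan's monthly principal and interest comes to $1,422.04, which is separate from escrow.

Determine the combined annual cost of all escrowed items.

Homeowner's insurance = $1,996.32
County property tax = $6,353.28
Ground rent = $179.76 × 2 = $359.52
Total annual escrow = $1,996.32 + $6,353.28 + $359.52 = $8,709.12

$8,709.12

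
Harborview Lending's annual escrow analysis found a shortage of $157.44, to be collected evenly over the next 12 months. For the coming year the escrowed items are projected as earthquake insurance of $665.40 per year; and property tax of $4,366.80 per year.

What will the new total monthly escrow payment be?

$432.47

Earthquake insurance: $665.40/yr
Property tax: $4,366.80/yr
Annual escrow total = $665.40 + $4,366.80 = $5,032.20
Per month = $5,032.20 ÷ 12 = $419.35
Monthly shortage recovery: $157.44 ÷ 12 = $13.12
Adjusted monthly = $419.35 + $13.12 = $432.47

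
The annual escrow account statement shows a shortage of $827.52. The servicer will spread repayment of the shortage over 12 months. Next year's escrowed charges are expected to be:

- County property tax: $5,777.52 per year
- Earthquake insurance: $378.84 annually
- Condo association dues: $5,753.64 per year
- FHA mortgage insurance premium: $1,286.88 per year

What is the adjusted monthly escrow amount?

County property tax = $5,777.52
Earthquake insurance = $378.84
Condo association dues = $5,753.64
FHA mortgage insurance premium = $1,286.88
Yearly total = $13,196.88
Per month = $13,196.88 / 12 = $1,099.74
Shortage per month = $827.52 ÷ 12 = $68.96
Adjusted monthly = $1,099.74 + $68.96 = $1,168.70

$1,168.70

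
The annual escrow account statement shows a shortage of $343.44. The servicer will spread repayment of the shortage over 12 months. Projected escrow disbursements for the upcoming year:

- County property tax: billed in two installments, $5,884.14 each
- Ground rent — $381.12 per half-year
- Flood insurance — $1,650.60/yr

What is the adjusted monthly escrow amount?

$1,210.38

County property tax: $5,884.14 × 2 = $11,768.28 annually
Ground rent: $381.12 × 2 = $762.24 annually
Flood insurance: $1,650.60 annually
Yearly total = $11,768.28 + $762.24 + $1,650.60 = $14,181.12
Base monthly escrow = $14,181.12 ÷ 12 = $1,181.76
Shortage per month = $343.44 ÷ 12 = $28.62
New monthly escrow = $1,181.76 + $28.62 = $1,210.38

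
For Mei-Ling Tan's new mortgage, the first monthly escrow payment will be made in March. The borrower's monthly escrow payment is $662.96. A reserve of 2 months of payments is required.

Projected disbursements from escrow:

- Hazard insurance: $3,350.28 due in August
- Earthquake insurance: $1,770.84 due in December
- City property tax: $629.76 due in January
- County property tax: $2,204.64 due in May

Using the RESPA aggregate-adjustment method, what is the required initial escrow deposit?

$2,903.08

Cushion = 2 × $662.96 = $1,325.92
Trial balance (start $0, +$662.96 each month, − disbursements):
  Mar: +$662.96 → $662.96
  Apr: +$662.96 → $1,325.92
  May: +$662.96 − $2,204.64 → -$215.76
  Jun: +$662.96 → $447.20
  Jul: +$662.96 → $1,110.16
  Aug: +$662.96 − $3,350.28 → -$1,577.16
  Sep: +$662.96 → -$914.20
  Oct: +$662.96 → -$251.24
  Nov: +$662.96 → $411.72
  Dec: +$662.96 − $1,770.84 → -$696.16
  Jan: +$662.96 − $629.76 → -$662.96
  Feb: +$662.96 → $0.00
Lowest trial balance = -$1,577.16 (Aug)
Initial deposit = cushion − low point = $1,325.92 − (-$1,577.16) = $2,903.08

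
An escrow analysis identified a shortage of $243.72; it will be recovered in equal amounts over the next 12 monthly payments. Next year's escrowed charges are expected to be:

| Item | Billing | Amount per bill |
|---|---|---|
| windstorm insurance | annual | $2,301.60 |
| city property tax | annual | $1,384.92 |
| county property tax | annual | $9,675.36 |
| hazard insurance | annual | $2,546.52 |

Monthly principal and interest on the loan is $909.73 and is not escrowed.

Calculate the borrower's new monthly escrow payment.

$1,346.01

Windstorm insurance — $2,301.60 per year
City property tax — $1,384.92 per year
County property tax — $9,675.36 per year
Hazard insurance — $2,546.52 per year
Yearly total = $15,908.40
Monthly = $15,908.40 / 12 = $1,325.70
Shortage spread = $243.72 ÷ 12 = $20.31/mo
New monthly escrow = $1,325.70 + $20.31 = $1,346.01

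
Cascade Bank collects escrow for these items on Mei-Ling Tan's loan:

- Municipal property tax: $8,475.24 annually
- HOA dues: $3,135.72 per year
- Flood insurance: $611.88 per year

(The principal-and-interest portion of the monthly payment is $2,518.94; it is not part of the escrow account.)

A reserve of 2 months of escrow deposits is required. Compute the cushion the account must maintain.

Municipal property tax = $8,475.24
HOA dues = $3,135.72
Flood insurance = $611.88
Combined annual = $8,475.24 + $3,135.72 + $611.88 = $12,222.84
Base monthly escrow = $12,222.84 ÷ 12 = $1,018.57
Reserve = 2 × $1,018.57 = $2,037.14

$2,037.14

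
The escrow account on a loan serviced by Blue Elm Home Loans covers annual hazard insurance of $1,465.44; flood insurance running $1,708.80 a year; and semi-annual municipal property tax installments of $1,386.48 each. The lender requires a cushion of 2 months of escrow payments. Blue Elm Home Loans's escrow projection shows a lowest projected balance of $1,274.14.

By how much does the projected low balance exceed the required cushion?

$282.94

Hazard insurance: $1,465.44 per year
Flood insurance: $1,708.80 per year
Municipal property tax: $1,386.48 × 2 = $2,772.96 per year
Annual escrow total = $1,465.44 + $1,708.80 + $2,772.96 = $5,947.20
Monthly = $5,947.20 ÷ 12 = $495.60
Required reserve = 2 × $495.60 = $991.20
Excess over cushion: $1,274.14 − $991.20 = $282.94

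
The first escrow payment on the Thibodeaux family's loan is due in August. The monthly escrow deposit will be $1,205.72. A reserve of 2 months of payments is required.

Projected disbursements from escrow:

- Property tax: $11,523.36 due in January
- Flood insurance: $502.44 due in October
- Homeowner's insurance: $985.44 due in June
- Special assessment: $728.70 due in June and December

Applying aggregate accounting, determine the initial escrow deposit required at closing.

$7,931.62

Cushion = 2 × $1,205.72 = $2,411.44
Trial balance (start $0, +$1,205.72 each month, − disbursements):
  Aug: +$1,205.72 → $1,205.72
  Sep: +$1,205.72 → $2,411.44
  Oct: +$1,205.72 − $502.44 → $3,114.72
  Nov: +$1,205.72 → $4,320.44
  Dec: +$1,205.72 − $728.70 → $4,797.46
  Jan: +$1,205.72 − $11,523.36 → -$5,520.18
  Feb: +$1,205.72 → -$4,314.46
  Mar: +$1,205.72 → -$3,108.74
  Apr: +$1,205.72 → -$1,903.02
  May: +$1,205.72 → -$697.30
  Jun: +$1,205.72 − $1,714.14 → -$1,205.72
  Jul: +$1,205.72 → $0.00
Lowest trial balance = -$5,520.18 (Jan)
Initial deposit = cushion − low point = $2,411.44 − (-$5,520.18) = $7,931.62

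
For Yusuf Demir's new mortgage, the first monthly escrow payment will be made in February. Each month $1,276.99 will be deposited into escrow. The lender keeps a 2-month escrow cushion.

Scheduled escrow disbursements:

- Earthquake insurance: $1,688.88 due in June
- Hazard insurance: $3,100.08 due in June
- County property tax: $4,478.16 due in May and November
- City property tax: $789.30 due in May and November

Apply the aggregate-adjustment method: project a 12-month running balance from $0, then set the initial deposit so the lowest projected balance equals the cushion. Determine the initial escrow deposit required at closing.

$6,225.45

Cushion = 2 × $1,276.99 = $2,553.98
Trial balance (start $0, +$1,276.99 each month, − disbursements):
  Feb: +$1,276.99 → $1,276.99
  Mar: +$1,276.99 → $2,553.98
  Apr: +$1,276.99 → $3,830.97
  May: +$1,276.99 − $5,267.46 → -$159.50
  Jun: +$1,276.99 − $4,788.96 → -$3,671.47
  Jul: +$1,276.99 → -$2,394.48
  Aug: +$1,276.99 → -$1,117.49
  Sep: +$1,276.99 → $159.50
  Oct: +$1,276.99 → $1,436.49
  Nov: +$1,276.99 − $5,267.46 → -$2,553.98
  Dec: +$1,276.99 → -$1,276.99
  Jan: +$1,276.99 → $0.00
Lowest trial balance = -$3,671.47 (Jun)
Initial deposit = cushion − low point = $2,553.98 − (-$3,671.47) = $6,225.45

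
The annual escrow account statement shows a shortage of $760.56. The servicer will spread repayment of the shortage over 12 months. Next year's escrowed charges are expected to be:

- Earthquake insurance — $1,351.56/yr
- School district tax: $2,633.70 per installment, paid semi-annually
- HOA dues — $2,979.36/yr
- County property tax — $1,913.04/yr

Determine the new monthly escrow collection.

Earthquake insurance: $1,351.56 annually
School district tax: $2,633.70 × 2 = $5,267.40 annually
HOA dues: $2,979.36 annually
County property tax: $1,913.04 annually
Total annual escrow = $1,351.56 + $5,267.40 + $2,979.36 + $1,913.04 = $11,511.36
Monthly escrow = $11,511.36 / 12 = $959.28
Shortage spread = $760.56 ÷ 12 = $63.38/mo
New monthly escrow = $959.28 + $63.38 = $1,022.66

$1,022.66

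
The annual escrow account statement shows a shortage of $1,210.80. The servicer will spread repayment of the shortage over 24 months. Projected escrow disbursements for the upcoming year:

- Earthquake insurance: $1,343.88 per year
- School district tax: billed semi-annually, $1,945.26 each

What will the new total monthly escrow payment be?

Earthquake insurance = $1,343.88 annually
School district tax = $1,945.26 × 2 = $3,890.52 annually
Total annual escrow = $1,343.88 + $3,890.52 = $5,234.40
Per month = $5,234.40 / 12 = $436.20
Shortage spread = $1,210.80 ÷ 24 = $50.45/mo
New monthly escrow = $436.20 + $50.45 = $486.65

$486.65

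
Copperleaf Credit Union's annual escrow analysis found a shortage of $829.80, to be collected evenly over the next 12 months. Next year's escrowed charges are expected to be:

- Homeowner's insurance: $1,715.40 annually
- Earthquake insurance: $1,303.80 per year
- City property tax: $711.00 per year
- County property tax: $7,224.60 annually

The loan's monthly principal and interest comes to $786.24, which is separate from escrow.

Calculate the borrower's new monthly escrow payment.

$982.05

Homeowner's insurance — $1,715.40 annually
Earthquake insurance — $1,303.80 annually
City property tax — $711.00 annually
County property tax — $7,224.60 annually
Combined annual = $10,954.80
Monthly escrow = $10,954.80 ÷ 12 = $912.90
Shortage per month = $829.80 / 12 = $69.15
New monthly escrow = $912.90 + $69.15 = $982.05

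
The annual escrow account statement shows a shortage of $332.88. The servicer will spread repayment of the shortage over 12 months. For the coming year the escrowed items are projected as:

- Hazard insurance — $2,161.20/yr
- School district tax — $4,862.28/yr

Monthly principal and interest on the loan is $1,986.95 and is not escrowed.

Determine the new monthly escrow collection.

Hazard insurance — $2,161.20 annually
School district tax — $4,862.28 annually
Total per year = $2,161.20 + $4,862.28 = $7,023.48
Monthly = $7,023.48 ÷ 12 = $585.29
Shortage per month = $332.88 ÷ 12 = $27.74
New monthly escrow = $585.29 + $27.74 = $613.03

$613.03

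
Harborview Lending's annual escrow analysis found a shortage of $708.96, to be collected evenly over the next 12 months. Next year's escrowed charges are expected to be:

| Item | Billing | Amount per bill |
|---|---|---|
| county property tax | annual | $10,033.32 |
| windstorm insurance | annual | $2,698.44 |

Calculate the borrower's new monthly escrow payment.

$1,120.06

County property tax = $10,033.32
Windstorm insurance = $2,698.44
Combined annual = $12,731.76
Monthly = $12,731.76 ÷ 12 = $1,060.98
Shortage spread = $708.96 ÷ 12 = $59.08/mo
New monthly escrow = $1,060.98 + $59.08 = $1,120.06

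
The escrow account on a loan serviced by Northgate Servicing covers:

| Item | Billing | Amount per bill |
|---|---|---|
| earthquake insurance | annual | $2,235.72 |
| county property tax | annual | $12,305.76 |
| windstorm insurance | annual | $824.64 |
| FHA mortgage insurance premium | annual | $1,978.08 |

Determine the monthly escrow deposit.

Earthquake insurance — $2,235.72/yr
County property tax — $12,305.76/yr
Windstorm insurance — $824.64/yr
FHA mortgage insurance premium — $1,978.08/yr
Total per year = $17,344.20
Per month = $17,344.20 ÷ 12 = $1,445.35

$1,445.35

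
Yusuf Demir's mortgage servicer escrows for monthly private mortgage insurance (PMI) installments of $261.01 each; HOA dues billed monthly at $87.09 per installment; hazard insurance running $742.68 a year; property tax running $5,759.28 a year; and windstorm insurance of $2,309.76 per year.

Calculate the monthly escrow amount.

$1,082.41

Private mortgage insurance (PMI) — $261.01 × 12 = $3,132.12 annually
HOA dues — $87.09 × 12 = $1,045.08 annually
Hazard insurance — $742.68 annually
Property tax — $5,759.28 annually
Windstorm insurance — $2,309.76 annually
Combined annual = $12,988.92
Base monthly escrow = $12,988.92 ÷ 12 = $1,082.41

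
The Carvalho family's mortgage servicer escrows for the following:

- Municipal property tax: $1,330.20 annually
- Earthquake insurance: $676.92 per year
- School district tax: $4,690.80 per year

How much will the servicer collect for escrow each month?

$558.16

Municipal property tax: $1,330.20 per year
Earthquake insurance: $676.92 per year
School district tax: $4,690.80 per year
Combined annual = $1,330.20 + $676.92 + $4,690.80 = $6,697.92
Monthly escrow = $6,697.92 / 12 = $558.16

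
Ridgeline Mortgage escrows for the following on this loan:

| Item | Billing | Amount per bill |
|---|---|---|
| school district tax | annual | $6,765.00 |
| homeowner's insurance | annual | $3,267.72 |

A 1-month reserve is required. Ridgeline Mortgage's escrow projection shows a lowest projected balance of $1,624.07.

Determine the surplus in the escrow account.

School district tax = $6,765.00
Homeowner's insurance = $3,267.72
Total per year = $10,032.72
Per month = $10,032.72 / 12 = $836.06
Required reserve = 1 × $836.06 = $836.06
Surplus = $1,624.07 − $836.06 = $788.01

$788.01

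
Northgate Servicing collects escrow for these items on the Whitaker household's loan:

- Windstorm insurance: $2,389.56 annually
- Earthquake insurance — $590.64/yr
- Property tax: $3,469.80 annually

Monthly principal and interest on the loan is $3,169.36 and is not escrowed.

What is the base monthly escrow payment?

$537.50

Windstorm insurance = $2,389.56/yr
Earthquake insurance = $590.64/yr
Property tax = $3,469.80/yr
Combined annual = $6,450.00
Monthly escrow = $6,450.00 ÷ 12 = $537.50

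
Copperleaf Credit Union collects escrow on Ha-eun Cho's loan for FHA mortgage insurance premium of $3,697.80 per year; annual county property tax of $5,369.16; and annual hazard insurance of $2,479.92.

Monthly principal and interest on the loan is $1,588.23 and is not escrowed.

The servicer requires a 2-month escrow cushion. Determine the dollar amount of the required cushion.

FHA mortgage insurance premium = $3,697.80/yr
County property tax = $5,369.16/yr
Hazard insurance = $2,479.92/yr
Total per year = $3,697.80 + $5,369.16 + $2,479.92 = $11,546.88
Monthly escrow = $11,546.88 / 12 = $962.24
Cushion = 2 × $962.24 = $1,924.48

$1,924.48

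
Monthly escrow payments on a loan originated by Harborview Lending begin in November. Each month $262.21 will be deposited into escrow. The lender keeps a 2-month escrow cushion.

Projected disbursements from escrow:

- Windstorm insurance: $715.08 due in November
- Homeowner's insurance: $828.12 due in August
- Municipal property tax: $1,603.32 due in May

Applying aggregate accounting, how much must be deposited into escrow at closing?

Cushion = 2 × $262.21 = $524.42
Trial balance (start $0, +$262.21 each month, − disbursements):
  Nov: +$262.21 − $715.08 → -$452.87
  Dec: +$262.21 → -$190.66
  Jan: +$262.21 → $71.55
  Feb: +$262.21 → $333.76
  Mar: +$262.21 → $595.97
  Apr: +$262.21 → $858.18
  May: +$262.21 − $1,603.32 → -$482.93
  Jun: +$262.21 → -$220.72
  Jul: +$262.21 → $41.49
  Aug: +$262.21 − $828.12 → -$524.42
  Sep: +$262.21 → -$262.21
  Oct: +$262.21 → $0.00
Lowest trial balance = -$524.42 (Aug)
Initial deposit = cushion − low point = $524.42 − (-$524.42) = $1,048.84

$1,048.84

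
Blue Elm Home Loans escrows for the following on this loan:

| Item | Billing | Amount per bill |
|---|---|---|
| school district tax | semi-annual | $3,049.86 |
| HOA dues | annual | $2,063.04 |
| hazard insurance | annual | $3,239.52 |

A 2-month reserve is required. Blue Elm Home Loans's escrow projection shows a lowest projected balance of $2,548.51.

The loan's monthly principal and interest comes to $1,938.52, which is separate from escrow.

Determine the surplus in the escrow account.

$648.13

School district tax = $3,049.86 × 2 = $6,099.72
HOA dues = $2,063.04
Hazard insurance = $3,239.52
Yearly total = $11,402.28
Base monthly escrow = $11,402.28 ÷ 12 = $950.19
Required reserve = 2 × $950.19 = $1,900.38
Surplus = $2,548.51 − $1,900.38 = $648.13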